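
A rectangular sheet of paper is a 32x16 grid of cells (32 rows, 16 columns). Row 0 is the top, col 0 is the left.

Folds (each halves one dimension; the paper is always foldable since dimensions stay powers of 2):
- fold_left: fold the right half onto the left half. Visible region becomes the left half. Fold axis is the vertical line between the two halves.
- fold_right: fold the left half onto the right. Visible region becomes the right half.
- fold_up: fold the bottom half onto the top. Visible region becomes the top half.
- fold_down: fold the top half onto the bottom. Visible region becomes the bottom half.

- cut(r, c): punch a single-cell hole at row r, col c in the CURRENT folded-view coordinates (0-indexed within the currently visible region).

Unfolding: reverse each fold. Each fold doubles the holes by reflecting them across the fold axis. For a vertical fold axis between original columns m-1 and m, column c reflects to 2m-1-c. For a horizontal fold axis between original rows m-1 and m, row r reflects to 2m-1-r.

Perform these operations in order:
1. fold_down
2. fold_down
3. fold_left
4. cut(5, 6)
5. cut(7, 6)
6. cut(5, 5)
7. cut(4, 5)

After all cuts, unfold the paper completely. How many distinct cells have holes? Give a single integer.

Op 1 fold_down: fold axis h@16; visible region now rows[16,32) x cols[0,16) = 16x16
Op 2 fold_down: fold axis h@24; visible region now rows[24,32) x cols[0,16) = 8x16
Op 3 fold_left: fold axis v@8; visible region now rows[24,32) x cols[0,8) = 8x8
Op 4 cut(5, 6): punch at orig (29,6); cuts so far [(29, 6)]; region rows[24,32) x cols[0,8) = 8x8
Op 5 cut(7, 6): punch at orig (31,6); cuts so far [(29, 6), (31, 6)]; region rows[24,32) x cols[0,8) = 8x8
Op 6 cut(5, 5): punch at orig (29,5); cuts so far [(29, 5), (29, 6), (31, 6)]; region rows[24,32) x cols[0,8) = 8x8
Op 7 cut(4, 5): punch at orig (28,5); cuts so far [(28, 5), (29, 5), (29, 6), (31, 6)]; region rows[24,32) x cols[0,8) = 8x8
Unfold 1 (reflect across v@8): 8 holes -> [(28, 5), (28, 10), (29, 5), (29, 6), (29, 9), (29, 10), (31, 6), (31, 9)]
Unfold 2 (reflect across h@24): 16 holes -> [(16, 6), (16, 9), (18, 5), (18, 6), (18, 9), (18, 10), (19, 5), (19, 10), (28, 5), (28, 10), (29, 5), (29, 6), (29, 9), (29, 10), (31, 6), (31, 9)]
Unfold 3 (reflect across h@16): 32 holes -> [(0, 6), (0, 9), (2, 5), (2, 6), (2, 9), (2, 10), (3, 5), (3, 10), (12, 5), (12, 10), (13, 5), (13, 6), (13, 9), (13, 10), (15, 6), (15, 9), (16, 6), (16, 9), (18, 5), (18, 6), (18, 9), (18, 10), (19, 5), (19, 10), (28, 5), (28, 10), (29, 5), (29, 6), (29, 9), (29, 10), (31, 6), (31, 9)]

Answer: 32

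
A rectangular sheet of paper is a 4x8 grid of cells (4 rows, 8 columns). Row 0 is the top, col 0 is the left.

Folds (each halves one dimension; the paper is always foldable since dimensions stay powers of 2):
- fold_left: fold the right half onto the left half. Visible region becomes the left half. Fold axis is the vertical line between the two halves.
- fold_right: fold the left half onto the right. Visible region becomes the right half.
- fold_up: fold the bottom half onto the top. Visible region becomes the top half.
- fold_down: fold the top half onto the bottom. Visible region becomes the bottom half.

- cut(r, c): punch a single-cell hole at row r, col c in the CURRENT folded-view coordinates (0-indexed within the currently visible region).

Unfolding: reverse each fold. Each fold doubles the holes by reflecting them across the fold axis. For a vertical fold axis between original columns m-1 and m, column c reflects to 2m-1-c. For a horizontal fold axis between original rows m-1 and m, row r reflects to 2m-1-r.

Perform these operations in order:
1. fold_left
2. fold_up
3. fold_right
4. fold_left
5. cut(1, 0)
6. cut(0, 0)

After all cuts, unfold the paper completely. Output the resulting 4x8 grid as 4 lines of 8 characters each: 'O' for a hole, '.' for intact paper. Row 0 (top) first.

Answer: OOOOOOOO
OOOOOOOO
OOOOOOOO
OOOOOOOO

Derivation:
Op 1 fold_left: fold axis v@4; visible region now rows[0,4) x cols[0,4) = 4x4
Op 2 fold_up: fold axis h@2; visible region now rows[0,2) x cols[0,4) = 2x4
Op 3 fold_right: fold axis v@2; visible region now rows[0,2) x cols[2,4) = 2x2
Op 4 fold_left: fold axis v@3; visible region now rows[0,2) x cols[2,3) = 2x1
Op 5 cut(1, 0): punch at orig (1,2); cuts so far [(1, 2)]; region rows[0,2) x cols[2,3) = 2x1
Op 6 cut(0, 0): punch at orig (0,2); cuts so far [(0, 2), (1, 2)]; region rows[0,2) x cols[2,3) = 2x1
Unfold 1 (reflect across v@3): 4 holes -> [(0, 2), (0, 3), (1, 2), (1, 3)]
Unfold 2 (reflect across v@2): 8 holes -> [(0, 0), (0, 1), (0, 2), (0, 3), (1, 0), (1, 1), (1, 2), (1, 3)]
Unfold 3 (reflect across h@2): 16 holes -> [(0, 0), (0, 1), (0, 2), (0, 3), (1, 0), (1, 1), (1, 2), (1, 3), (2, 0), (2, 1), (2, 2), (2, 3), (3, 0), (3, 1), (3, 2), (3, 3)]
Unfold 4 (reflect across v@4): 32 holes -> [(0, 0), (0, 1), (0, 2), (0, 3), (0, 4), (0, 5), (0, 6), (0, 7), (1, 0), (1, 1), (1, 2), (1, 3), (1, 4), (1, 5), (1, 6), (1, 7), (2, 0), (2, 1), (2, 2), (2, 3), (2, 4), (2, 5), (2, 6), (2, 7), (3, 0), (3, 1), (3, 2), (3, 3), (3, 4), (3, 5), (3, 6), (3, 7)]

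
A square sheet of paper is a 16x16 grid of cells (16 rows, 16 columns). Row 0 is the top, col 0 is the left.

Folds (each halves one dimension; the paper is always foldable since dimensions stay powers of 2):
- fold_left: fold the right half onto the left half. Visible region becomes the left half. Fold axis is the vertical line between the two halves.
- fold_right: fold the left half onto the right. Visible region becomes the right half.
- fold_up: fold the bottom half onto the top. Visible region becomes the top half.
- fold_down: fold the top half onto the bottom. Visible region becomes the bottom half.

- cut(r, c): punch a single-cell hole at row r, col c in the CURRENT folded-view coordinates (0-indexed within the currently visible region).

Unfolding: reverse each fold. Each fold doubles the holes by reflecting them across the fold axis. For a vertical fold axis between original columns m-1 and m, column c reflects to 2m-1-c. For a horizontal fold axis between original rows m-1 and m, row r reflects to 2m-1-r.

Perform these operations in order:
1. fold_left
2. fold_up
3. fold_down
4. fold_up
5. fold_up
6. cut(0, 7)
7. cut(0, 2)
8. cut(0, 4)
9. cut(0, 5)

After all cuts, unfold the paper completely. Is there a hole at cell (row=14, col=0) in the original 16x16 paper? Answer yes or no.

Op 1 fold_left: fold axis v@8; visible region now rows[0,16) x cols[0,8) = 16x8
Op 2 fold_up: fold axis h@8; visible region now rows[0,8) x cols[0,8) = 8x8
Op 3 fold_down: fold axis h@4; visible region now rows[4,8) x cols[0,8) = 4x8
Op 4 fold_up: fold axis h@6; visible region now rows[4,6) x cols[0,8) = 2x8
Op 5 fold_up: fold axis h@5; visible region now rows[4,5) x cols[0,8) = 1x8
Op 6 cut(0, 7): punch at orig (4,7); cuts so far [(4, 7)]; region rows[4,5) x cols[0,8) = 1x8
Op 7 cut(0, 2): punch at orig (4,2); cuts so far [(4, 2), (4, 7)]; region rows[4,5) x cols[0,8) = 1x8
Op 8 cut(0, 4): punch at orig (4,4); cuts so far [(4, 2), (4, 4), (4, 7)]; region rows[4,5) x cols[0,8) = 1x8
Op 9 cut(0, 5): punch at orig (4,5); cuts so far [(4, 2), (4, 4), (4, 5), (4, 7)]; region rows[4,5) x cols[0,8) = 1x8
Unfold 1 (reflect across h@5): 8 holes -> [(4, 2), (4, 4), (4, 5), (4, 7), (5, 2), (5, 4), (5, 5), (5, 7)]
Unfold 2 (reflect across h@6): 16 holes -> [(4, 2), (4, 4), (4, 5), (4, 7), (5, 2), (5, 4), (5, 5), (5, 7), (6, 2), (6, 4), (6, 5), (6, 7), (7, 2), (7, 4), (7, 5), (7, 7)]
Unfold 3 (reflect across h@4): 32 holes -> [(0, 2), (0, 4), (0, 5), (0, 7), (1, 2), (1, 4), (1, 5), (1, 7), (2, 2), (2, 4), (2, 5), (2, 7), (3, 2), (3, 4), (3, 5), (3, 7), (4, 2), (4, 4), (4, 5), (4, 7), (5, 2), (5, 4), (5, 5), (5, 7), (6, 2), (6, 4), (6, 5), (6, 7), (7, 2), (7, 4), (7, 5), (7, 7)]
Unfold 4 (reflect across h@8): 64 holes -> [(0, 2), (0, 4), (0, 5), (0, 7), (1, 2), (1, 4), (1, 5), (1, 7), (2, 2), (2, 4), (2, 5), (2, 7), (3, 2), (3, 4), (3, 5), (3, 7), (4, 2), (4, 4), (4, 5), (4, 7), (5, 2), (5, 4), (5, 5), (5, 7), (6, 2), (6, 4), (6, 5), (6, 7), (7, 2), (7, 4), (7, 5), (7, 7), (8, 2), (8, 4), (8, 5), (8, 7), (9, 2), (9, 4), (9, 5), (9, 7), (10, 2), (10, 4), (10, 5), (10, 7), (11, 2), (11, 4), (11, 5), (11, 7), (12, 2), (12, 4), (12, 5), (12, 7), (13, 2), (13, 4), (13, 5), (13, 7), (14, 2), (14, 4), (14, 5), (14, 7), (15, 2), (15, 4), (15, 5), (15, 7)]
Unfold 5 (reflect across v@8): 128 holes -> [(0, 2), (0, 4), (0, 5), (0, 7), (0, 8), (0, 10), (0, 11), (0, 13), (1, 2), (1, 4), (1, 5), (1, 7), (1, 8), (1, 10), (1, 11), (1, 13), (2, 2), (2, 4), (2, 5), (2, 7), (2, 8), (2, 10), (2, 11), (2, 13), (3, 2), (3, 4), (3, 5), (3, 7), (3, 8), (3, 10), (3, 11), (3, 13), (4, 2), (4, 4), (4, 5), (4, 7), (4, 8), (4, 10), (4, 11), (4, 13), (5, 2), (5, 4), (5, 5), (5, 7), (5, 8), (5, 10), (5, 11), (5, 13), (6, 2), (6, 4), (6, 5), (6, 7), (6, 8), (6, 10), (6, 11), (6, 13), (7, 2), (7, 4), (7, 5), (7, 7), (7, 8), (7, 10), (7, 11), (7, 13), (8, 2), (8, 4), (8, 5), (8, 7), (8, 8), (8, 10), (8, 11), (8, 13), (9, 2), (9, 4), (9, 5), (9, 7), (9, 8), (9, 10), (9, 11), (9, 13), (10, 2), (10, 4), (10, 5), (10, 7), (10, 8), (10, 10), (10, 11), (10, 13), (11, 2), (11, 4), (11, 5), (11, 7), (11, 8), (11, 10), (11, 11), (11, 13), (12, 2), (12, 4), (12, 5), (12, 7), (12, 8), (12, 10), (12, 11), (12, 13), (13, 2), (13, 4), (13, 5), (13, 7), (13, 8), (13, 10), (13, 11), (13, 13), (14, 2), (14, 4), (14, 5), (14, 7), (14, 8), (14, 10), (14, 11), (14, 13), (15, 2), (15, 4), (15, 5), (15, 7), (15, 8), (15, 10), (15, 11), (15, 13)]
Holes: [(0, 2), (0, 4), (0, 5), (0, 7), (0, 8), (0, 10), (0, 11), (0, 13), (1, 2), (1, 4), (1, 5), (1, 7), (1, 8), (1, 10), (1, 11), (1, 13), (2, 2), (2, 4), (2, 5), (2, 7), (2, 8), (2, 10), (2, 11), (2, 13), (3, 2), (3, 4), (3, 5), (3, 7), (3, 8), (3, 10), (3, 11), (3, 13), (4, 2), (4, 4), (4, 5), (4, 7), (4, 8), (4, 10), (4, 11), (4, 13), (5, 2), (5, 4), (5, 5), (5, 7), (5, 8), (5, 10), (5, 11), (5, 13), (6, 2), (6, 4), (6, 5), (6, 7), (6, 8), (6, 10), (6, 11), (6, 13), (7, 2), (7, 4), (7, 5), (7, 7), (7, 8), (7, 10), (7, 11), (7, 13), (8, 2), (8, 4), (8, 5), (8, 7), (8, 8), (8, 10), (8, 11), (8, 13), (9, 2), (9, 4), (9, 5), (9, 7), (9, 8), (9, 10), (9, 11), (9, 13), (10, 2), (10, 4), (10, 5), (10, 7), (10, 8), (10, 10), (10, 11), (10, 13), (11, 2), (11, 4), (11, 5), (11, 7), (11, 8), (11, 10), (11, 11), (11, 13), (12, 2), (12, 4), (12, 5), (12, 7), (12, 8), (12, 10), (12, 11), (12, 13), (13, 2), (13, 4), (13, 5), (13, 7), (13, 8), (13, 10), (13, 11), (13, 13), (14, 2), (14, 4), (14, 5), (14, 7), (14, 8), (14, 10), (14, 11), (14, 13), (15, 2), (15, 4), (15, 5), (15, 7), (15, 8), (15, 10), (15, 11), (15, 13)]

Answer: no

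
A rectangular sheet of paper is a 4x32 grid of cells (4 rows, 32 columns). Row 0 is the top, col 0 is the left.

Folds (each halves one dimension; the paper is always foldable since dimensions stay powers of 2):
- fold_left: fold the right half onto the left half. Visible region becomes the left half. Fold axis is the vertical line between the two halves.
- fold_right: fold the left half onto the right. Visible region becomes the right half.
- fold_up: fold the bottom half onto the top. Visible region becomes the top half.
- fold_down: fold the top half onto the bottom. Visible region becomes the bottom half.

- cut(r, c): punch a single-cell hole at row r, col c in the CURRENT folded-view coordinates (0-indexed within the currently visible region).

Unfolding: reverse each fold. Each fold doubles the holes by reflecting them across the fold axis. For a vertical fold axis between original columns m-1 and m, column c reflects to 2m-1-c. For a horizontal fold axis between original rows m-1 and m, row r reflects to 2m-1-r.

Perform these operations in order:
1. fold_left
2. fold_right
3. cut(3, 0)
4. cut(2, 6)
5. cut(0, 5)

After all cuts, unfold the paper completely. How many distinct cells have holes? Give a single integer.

Op 1 fold_left: fold axis v@16; visible region now rows[0,4) x cols[0,16) = 4x16
Op 2 fold_right: fold axis v@8; visible region now rows[0,4) x cols[8,16) = 4x8
Op 3 cut(3, 0): punch at orig (3,8); cuts so far [(3, 8)]; region rows[0,4) x cols[8,16) = 4x8
Op 4 cut(2, 6): punch at orig (2,14); cuts so far [(2, 14), (3, 8)]; region rows[0,4) x cols[8,16) = 4x8
Op 5 cut(0, 5): punch at orig (0,13); cuts so far [(0, 13), (2, 14), (3, 8)]; region rows[0,4) x cols[8,16) = 4x8
Unfold 1 (reflect across v@8): 6 holes -> [(0, 2), (0, 13), (2, 1), (2, 14), (3, 7), (3, 8)]
Unfold 2 (reflect across v@16): 12 holes -> [(0, 2), (0, 13), (0, 18), (0, 29), (2, 1), (2, 14), (2, 17), (2, 30), (3, 7), (3, 8), (3, 23), (3, 24)]

Answer: 12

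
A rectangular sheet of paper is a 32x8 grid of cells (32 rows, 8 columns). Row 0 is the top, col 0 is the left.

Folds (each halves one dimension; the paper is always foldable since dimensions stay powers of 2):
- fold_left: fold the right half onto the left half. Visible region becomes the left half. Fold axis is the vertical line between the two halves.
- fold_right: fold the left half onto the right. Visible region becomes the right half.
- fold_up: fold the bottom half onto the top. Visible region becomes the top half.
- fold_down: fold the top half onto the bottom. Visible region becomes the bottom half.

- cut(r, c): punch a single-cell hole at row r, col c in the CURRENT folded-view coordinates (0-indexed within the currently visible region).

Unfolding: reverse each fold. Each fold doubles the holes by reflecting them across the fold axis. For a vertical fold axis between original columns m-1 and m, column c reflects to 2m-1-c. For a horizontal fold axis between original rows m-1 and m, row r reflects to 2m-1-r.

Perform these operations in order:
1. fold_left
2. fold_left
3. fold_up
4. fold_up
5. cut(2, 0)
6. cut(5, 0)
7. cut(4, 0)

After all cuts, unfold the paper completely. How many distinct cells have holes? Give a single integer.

Op 1 fold_left: fold axis v@4; visible region now rows[0,32) x cols[0,4) = 32x4
Op 2 fold_left: fold axis v@2; visible region now rows[0,32) x cols[0,2) = 32x2
Op 3 fold_up: fold axis h@16; visible region now rows[0,16) x cols[0,2) = 16x2
Op 4 fold_up: fold axis h@8; visible region now rows[0,8) x cols[0,2) = 8x2
Op 5 cut(2, 0): punch at orig (2,0); cuts so far [(2, 0)]; region rows[0,8) x cols[0,2) = 8x2
Op 6 cut(5, 0): punch at orig (5,0); cuts so far [(2, 0), (5, 0)]; region rows[0,8) x cols[0,2) = 8x2
Op 7 cut(4, 0): punch at orig (4,0); cuts so far [(2, 0), (4, 0), (5, 0)]; region rows[0,8) x cols[0,2) = 8x2
Unfold 1 (reflect across h@8): 6 holes -> [(2, 0), (4, 0), (5, 0), (10, 0), (11, 0), (13, 0)]
Unfold 2 (reflect across h@16): 12 holes -> [(2, 0), (4, 0), (5, 0), (10, 0), (11, 0), (13, 0), (18, 0), (20, 0), (21, 0), (26, 0), (27, 0), (29, 0)]
Unfold 3 (reflect across v@2): 24 holes -> [(2, 0), (2, 3), (4, 0), (4, 3), (5, 0), (5, 3), (10, 0), (10, 3), (11, 0), (11, 3), (13, 0), (13, 3), (18, 0), (18, 3), (20, 0), (20, 3), (21, 0), (21, 3), (26, 0), (26, 3), (27, 0), (27, 3), (29, 0), (29, 3)]
Unfold 4 (reflect across v@4): 48 holes -> [(2, 0), (2, 3), (2, 4), (2, 7), (4, 0), (4, 3), (4, 4), (4, 7), (5, 0), (5, 3), (5, 4), (5, 7), (10, 0), (10, 3), (10, 4), (10, 7), (11, 0), (11, 3), (11, 4), (11, 7), (13, 0), (13, 3), (13, 4), (13, 7), (18, 0), (18, 3), (18, 4), (18, 7), (20, 0), (20, 3), (20, 4), (20, 7), (21, 0), (21, 3), (21, 4), (21, 7), (26, 0), (26, 3), (26, 4), (26, 7), (27, 0), (27, 3), (27, 4), (27, 7), (29, 0), (29, 3), (29, 4), (29, 7)]

Answer: 48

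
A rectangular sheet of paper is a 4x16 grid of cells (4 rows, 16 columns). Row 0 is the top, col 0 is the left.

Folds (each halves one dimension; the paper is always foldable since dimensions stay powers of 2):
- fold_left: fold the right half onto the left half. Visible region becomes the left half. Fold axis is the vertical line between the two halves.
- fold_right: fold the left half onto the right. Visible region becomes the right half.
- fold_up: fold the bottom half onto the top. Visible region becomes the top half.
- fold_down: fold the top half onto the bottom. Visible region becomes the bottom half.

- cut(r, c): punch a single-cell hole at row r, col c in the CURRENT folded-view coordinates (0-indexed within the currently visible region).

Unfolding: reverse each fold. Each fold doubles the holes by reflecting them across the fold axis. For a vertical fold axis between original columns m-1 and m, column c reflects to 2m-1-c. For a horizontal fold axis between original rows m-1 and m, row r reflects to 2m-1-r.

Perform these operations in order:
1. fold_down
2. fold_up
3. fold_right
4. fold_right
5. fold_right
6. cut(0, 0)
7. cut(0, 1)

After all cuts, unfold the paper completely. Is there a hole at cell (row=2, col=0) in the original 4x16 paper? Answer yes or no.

Answer: yes

Derivation:
Op 1 fold_down: fold axis h@2; visible region now rows[2,4) x cols[0,16) = 2x16
Op 2 fold_up: fold axis h@3; visible region now rows[2,3) x cols[0,16) = 1x16
Op 3 fold_right: fold axis v@8; visible region now rows[2,3) x cols[8,16) = 1x8
Op 4 fold_right: fold axis v@12; visible region now rows[2,3) x cols[12,16) = 1x4
Op 5 fold_right: fold axis v@14; visible region now rows[2,3) x cols[14,16) = 1x2
Op 6 cut(0, 0): punch at orig (2,14); cuts so far [(2, 14)]; region rows[2,3) x cols[14,16) = 1x2
Op 7 cut(0, 1): punch at orig (2,15); cuts so far [(2, 14), (2, 15)]; region rows[2,3) x cols[14,16) = 1x2
Unfold 1 (reflect across v@14): 4 holes -> [(2, 12), (2, 13), (2, 14), (2, 15)]
Unfold 2 (reflect across v@12): 8 holes -> [(2, 8), (2, 9), (2, 10), (2, 11), (2, 12), (2, 13), (2, 14), (2, 15)]
Unfold 3 (reflect across v@8): 16 holes -> [(2, 0), (2, 1), (2, 2), (2, 3), (2, 4), (2, 5), (2, 6), (2, 7), (2, 8), (2, 9), (2, 10), (2, 11), (2, 12), (2, 13), (2, 14), (2, 15)]
Unfold 4 (reflect across h@3): 32 holes -> [(2, 0), (2, 1), (2, 2), (2, 3), (2, 4), (2, 5), (2, 6), (2, 7), (2, 8), (2, 9), (2, 10), (2, 11), (2, 12), (2, 13), (2, 14), (2, 15), (3, 0), (3, 1), (3, 2), (3, 3), (3, 4), (3, 5), (3, 6), (3, 7), (3, 8), (3, 9), (3, 10), (3, 11), (3, 12), (3, 13), (3, 14), (3, 15)]
Unfold 5 (reflect across h@2): 64 holes -> [(0, 0), (0, 1), (0, 2), (0, 3), (0, 4), (0, 5), (0, 6), (0, 7), (0, 8), (0, 9), (0, 10), (0, 11), (0, 12), (0, 13), (0, 14), (0, 15), (1, 0), (1, 1), (1, 2), (1, 3), (1, 4), (1, 5), (1, 6), (1, 7), (1, 8), (1, 9), (1, 10), (1, 11), (1, 12), (1, 13), (1, 14), (1, 15), (2, 0), (2, 1), (2, 2), (2, 3), (2, 4), (2, 5), (2, 6), (2, 7), (2, 8), (2, 9), (2, 10), (2, 11), (2, 12), (2, 13), (2, 14), (2, 15), (3, 0), (3, 1), (3, 2), (3, 3), (3, 4), (3, 5), (3, 6), (3, 7), (3, 8), (3, 9), (3, 10), (3, 11), (3, 12), (3, 13), (3, 14), (3, 15)]
Holes: [(0, 0), (0, 1), (0, 2), (0, 3), (0, 4), (0, 5), (0, 6), (0, 7), (0, 8), (0, 9), (0, 10), (0, 11), (0, 12), (0, 13), (0, 14), (0, 15), (1, 0), (1, 1), (1, 2), (1, 3), (1, 4), (1, 5), (1, 6), (1, 7), (1, 8), (1, 9), (1, 10), (1, 11), (1, 12), (1, 13), (1, 14), (1, 15), (2, 0), (2, 1), (2, 2), (2, 3), (2, 4), (2, 5), (2, 6), (2, 7), (2, 8), (2, 9), (2, 10), (2, 11), (2, 12), (2, 13), (2, 14), (2, 15), (3, 0), (3, 1), (3, 2), (3, 3), (3, 4), (3, 5), (3, 6), (3, 7), (3, 8), (3, 9), (3, 10), (3, 11), (3, 12), (3, 13), (3, 14), (3, 15)]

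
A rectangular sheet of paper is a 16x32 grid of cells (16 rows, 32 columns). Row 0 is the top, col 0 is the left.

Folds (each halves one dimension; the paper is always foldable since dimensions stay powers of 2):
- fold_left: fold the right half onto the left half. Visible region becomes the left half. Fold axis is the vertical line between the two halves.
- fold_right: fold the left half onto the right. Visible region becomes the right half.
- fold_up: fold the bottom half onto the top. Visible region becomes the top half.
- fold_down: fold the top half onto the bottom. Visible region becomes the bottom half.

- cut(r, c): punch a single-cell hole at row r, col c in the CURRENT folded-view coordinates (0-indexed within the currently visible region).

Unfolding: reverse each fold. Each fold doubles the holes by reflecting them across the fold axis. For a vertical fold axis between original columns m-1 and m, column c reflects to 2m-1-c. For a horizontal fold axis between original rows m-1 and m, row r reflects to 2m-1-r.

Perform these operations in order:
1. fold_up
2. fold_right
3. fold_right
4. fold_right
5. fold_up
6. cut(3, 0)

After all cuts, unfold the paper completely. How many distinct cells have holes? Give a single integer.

Op 1 fold_up: fold axis h@8; visible region now rows[0,8) x cols[0,32) = 8x32
Op 2 fold_right: fold axis v@16; visible region now rows[0,8) x cols[16,32) = 8x16
Op 3 fold_right: fold axis v@24; visible region now rows[0,8) x cols[24,32) = 8x8
Op 4 fold_right: fold axis v@28; visible region now rows[0,8) x cols[28,32) = 8x4
Op 5 fold_up: fold axis h@4; visible region now rows[0,4) x cols[28,32) = 4x4
Op 6 cut(3, 0): punch at orig (3,28); cuts so far [(3, 28)]; region rows[0,4) x cols[28,32) = 4x4
Unfold 1 (reflect across h@4): 2 holes -> [(3, 28), (4, 28)]
Unfold 2 (reflect across v@28): 4 holes -> [(3, 27), (3, 28), (4, 27), (4, 28)]
Unfold 3 (reflect across v@24): 8 holes -> [(3, 19), (3, 20), (3, 27), (3, 28), (4, 19), (4, 20), (4, 27), (4, 28)]
Unfold 4 (reflect across v@16): 16 holes -> [(3, 3), (3, 4), (3, 11), (3, 12), (3, 19), (3, 20), (3, 27), (3, 28), (4, 3), (4, 4), (4, 11), (4, 12), (4, 19), (4, 20), (4, 27), (4, 28)]
Unfold 5 (reflect across h@8): 32 holes -> [(3, 3), (3, 4), (3, 11), (3, 12), (3, 19), (3, 20), (3, 27), (3, 28), (4, 3), (4, 4), (4, 11), (4, 12), (4, 19), (4, 20), (4, 27), (4, 28), (11, 3), (11, 4), (11, 11), (11, 12), (11, 19), (11, 20), (11, 27), (11, 28), (12, 3), (12, 4), (12, 11), (12, 12), (12, 19), (12, 20), (12, 27), (12, 28)]

Answer: 32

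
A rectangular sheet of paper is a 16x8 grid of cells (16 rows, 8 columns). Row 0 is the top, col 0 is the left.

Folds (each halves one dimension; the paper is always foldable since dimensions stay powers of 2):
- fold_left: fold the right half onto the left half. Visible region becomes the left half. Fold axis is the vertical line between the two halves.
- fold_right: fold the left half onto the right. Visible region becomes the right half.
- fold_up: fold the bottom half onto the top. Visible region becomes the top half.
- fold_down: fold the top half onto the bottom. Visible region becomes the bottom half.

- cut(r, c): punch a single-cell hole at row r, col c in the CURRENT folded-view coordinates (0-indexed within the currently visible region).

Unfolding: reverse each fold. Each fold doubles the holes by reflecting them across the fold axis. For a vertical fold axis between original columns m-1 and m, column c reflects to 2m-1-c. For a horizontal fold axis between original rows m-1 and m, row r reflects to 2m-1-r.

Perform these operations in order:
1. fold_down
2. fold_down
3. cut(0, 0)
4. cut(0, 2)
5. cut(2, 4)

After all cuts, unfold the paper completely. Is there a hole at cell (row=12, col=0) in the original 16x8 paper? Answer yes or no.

Op 1 fold_down: fold axis h@8; visible region now rows[8,16) x cols[0,8) = 8x8
Op 2 fold_down: fold axis h@12; visible region now rows[12,16) x cols[0,8) = 4x8
Op 3 cut(0, 0): punch at orig (12,0); cuts so far [(12, 0)]; region rows[12,16) x cols[0,8) = 4x8
Op 4 cut(0, 2): punch at orig (12,2); cuts so far [(12, 0), (12, 2)]; region rows[12,16) x cols[0,8) = 4x8
Op 5 cut(2, 4): punch at orig (14,4); cuts so far [(12, 0), (12, 2), (14, 4)]; region rows[12,16) x cols[0,8) = 4x8
Unfold 1 (reflect across h@12): 6 holes -> [(9, 4), (11, 0), (11, 2), (12, 0), (12, 2), (14, 4)]
Unfold 2 (reflect across h@8): 12 holes -> [(1, 4), (3, 0), (3, 2), (4, 0), (4, 2), (6, 4), (9, 4), (11, 0), (11, 2), (12, 0), (12, 2), (14, 4)]
Holes: [(1, 4), (3, 0), (3, 2), (4, 0), (4, 2), (6, 4), (9, 4), (11, 0), (11, 2), (12, 0), (12, 2), (14, 4)]

Answer: yes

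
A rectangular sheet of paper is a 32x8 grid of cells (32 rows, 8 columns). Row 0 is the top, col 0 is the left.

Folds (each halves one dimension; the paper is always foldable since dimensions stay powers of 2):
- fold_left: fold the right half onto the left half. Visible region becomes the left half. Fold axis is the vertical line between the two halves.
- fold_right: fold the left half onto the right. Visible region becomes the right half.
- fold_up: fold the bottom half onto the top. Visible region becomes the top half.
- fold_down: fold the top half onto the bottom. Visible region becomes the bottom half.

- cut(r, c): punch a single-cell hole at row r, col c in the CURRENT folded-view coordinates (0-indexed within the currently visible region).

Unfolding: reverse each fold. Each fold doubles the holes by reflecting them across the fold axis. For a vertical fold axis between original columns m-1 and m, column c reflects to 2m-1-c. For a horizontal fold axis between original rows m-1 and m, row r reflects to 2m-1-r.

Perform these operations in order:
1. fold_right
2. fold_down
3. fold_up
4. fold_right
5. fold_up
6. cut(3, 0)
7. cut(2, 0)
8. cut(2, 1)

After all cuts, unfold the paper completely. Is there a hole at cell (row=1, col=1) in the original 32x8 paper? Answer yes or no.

Op 1 fold_right: fold axis v@4; visible region now rows[0,32) x cols[4,8) = 32x4
Op 2 fold_down: fold axis h@16; visible region now rows[16,32) x cols[4,8) = 16x4
Op 3 fold_up: fold axis h@24; visible region now rows[16,24) x cols[4,8) = 8x4
Op 4 fold_right: fold axis v@6; visible region now rows[16,24) x cols[6,8) = 8x2
Op 5 fold_up: fold axis h@20; visible region now rows[16,20) x cols[6,8) = 4x2
Op 6 cut(3, 0): punch at orig (19,6); cuts so far [(19, 6)]; region rows[16,20) x cols[6,8) = 4x2
Op 7 cut(2, 0): punch at orig (18,6); cuts so far [(18, 6), (19, 6)]; region rows[16,20) x cols[6,8) = 4x2
Op 8 cut(2, 1): punch at orig (18,7); cuts so far [(18, 6), (18, 7), (19, 6)]; region rows[16,20) x cols[6,8) = 4x2
Unfold 1 (reflect across h@20): 6 holes -> [(18, 6), (18, 7), (19, 6), (20, 6), (21, 6), (21, 7)]
Unfold 2 (reflect across v@6): 12 holes -> [(18, 4), (18, 5), (18, 6), (18, 7), (19, 5), (19, 6), (20, 5), (20, 6), (21, 4), (21, 5), (21, 6), (21, 7)]
Unfold 3 (reflect across h@24): 24 holes -> [(18, 4), (18, 5), (18, 6), (18, 7), (19, 5), (19, 6), (20, 5), (20, 6), (21, 4), (21, 5), (21, 6), (21, 7), (26, 4), (26, 5), (26, 6), (26, 7), (27, 5), (27, 6), (28, 5), (28, 6), (29, 4), (29, 5), (29, 6), (29, 7)]
Unfold 4 (reflect across h@16): 48 holes -> [(2, 4), (2, 5), (2, 6), (2, 7), (3, 5), (3, 6), (4, 5), (4, 6), (5, 4), (5, 5), (5, 6), (5, 7), (10, 4), (10, 5), (10, 6), (10, 7), (11, 5), (11, 6), (12, 5), (12, 6), (13, 4), (13, 5), (13, 6), (13, 7), (18, 4), (18, 5), (18, 6), (18, 7), (19, 5), (19, 6), (20, 5), (20, 6), (21, 4), (21, 5), (21, 6), (21, 7), (26, 4), (26, 5), (26, 6), (26, 7), (27, 5), (27, 6), (28, 5), (28, 6), (29, 4), (29, 5), (29, 6), (29, 7)]
Unfold 5 (reflect across v@4): 96 holes -> [(2, 0), (2, 1), (2, 2), (2, 3), (2, 4), (2, 5), (2, 6), (2, 7), (3, 1), (3, 2), (3, 5), (3, 6), (4, 1), (4, 2), (4, 5), (4, 6), (5, 0), (5, 1), (5, 2), (5, 3), (5, 4), (5, 5), (5, 6), (5, 7), (10, 0), (10, 1), (10, 2), (10, 3), (10, 4), (10, 5), (10, 6), (10, 7), (11, 1), (11, 2), (11, 5), (11, 6), (12, 1), (12, 2), (12, 5), (12, 6), (13, 0), (13, 1), (13, 2), (13, 3), (13, 4), (13, 5), (13, 6), (13, 7), (18, 0), (18, 1), (18, 2), (18, 3), (18, 4), (18, 5), (18, 6), (18, 7), (19, 1), (19, 2), (19, 5), (19, 6), (20, 1), (20, 2), (20, 5), (20, 6), (21, 0), (21, 1), (21, 2), (21, 3), (21, 4), (21, 5), (21, 6), (21, 7), (26, 0), (26, 1), (26, 2), (26, 3), (26, 4), (26, 5), (26, 6), (26, 7), (27, 1), (27, 2), (27, 5), (27, 6), (28, 1), (28, 2), (28, 5), (28, 6), (29, 0), (29, 1), (29, 2), (29, 3), (29, 4), (29, 5), (29, 6), (29, 7)]
Holes: [(2, 0), (2, 1), (2, 2), (2, 3), (2, 4), (2, 5), (2, 6), (2, 7), (3, 1), (3, 2), (3, 5), (3, 6), (4, 1), (4, 2), (4, 5), (4, 6), (5, 0), (5, 1), (5, 2), (5, 3), (5, 4), (5, 5), (5, 6), (5, 7), (10, 0), (10, 1), (10, 2), (10, 3), (10, 4), (10, 5), (10, 6), (10, 7), (11, 1), (11, 2), (11, 5), (11, 6), (12, 1), (12, 2), (12, 5), (12, 6), (13, 0), (13, 1), (13, 2), (13, 3), (13, 4), (13, 5), (13, 6), (13, 7), (18, 0), (18, 1), (18, 2), (18, 3), (18, 4), (18, 5), (18, 6), (18, 7), (19, 1), (19, 2), (19, 5), (19, 6), (20, 1), (20, 2), (20, 5), (20, 6), (21, 0), (21, 1), (21, 2), (21, 3), (21, 4), (21, 5), (21, 6), (21, 7), (26, 0), (26, 1), (26, 2), (26, 3), (26, 4), (26, 5), (26, 6), (26, 7), (27, 1), (27, 2), (27, 5), (27, 6), (28, 1), (28, 2), (28, 5), (28, 6), (29, 0), (29, 1), (29, 2), (29, 3), (29, 4), (29, 5), (29, 6), (29, 7)]

Answer: no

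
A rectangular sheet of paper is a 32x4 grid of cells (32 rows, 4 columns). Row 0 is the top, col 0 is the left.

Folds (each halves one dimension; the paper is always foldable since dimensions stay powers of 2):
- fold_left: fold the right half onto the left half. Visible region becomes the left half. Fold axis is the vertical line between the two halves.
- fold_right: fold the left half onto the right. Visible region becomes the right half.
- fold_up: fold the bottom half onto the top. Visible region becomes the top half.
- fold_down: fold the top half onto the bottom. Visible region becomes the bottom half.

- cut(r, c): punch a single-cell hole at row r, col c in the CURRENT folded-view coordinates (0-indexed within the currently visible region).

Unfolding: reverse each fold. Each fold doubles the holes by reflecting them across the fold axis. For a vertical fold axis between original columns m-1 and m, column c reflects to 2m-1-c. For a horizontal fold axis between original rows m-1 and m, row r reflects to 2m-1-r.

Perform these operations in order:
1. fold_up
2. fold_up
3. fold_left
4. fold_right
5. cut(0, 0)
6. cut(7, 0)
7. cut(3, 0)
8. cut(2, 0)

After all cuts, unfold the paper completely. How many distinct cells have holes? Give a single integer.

Answer: 64

Derivation:
Op 1 fold_up: fold axis h@16; visible region now rows[0,16) x cols[0,4) = 16x4
Op 2 fold_up: fold axis h@8; visible region now rows[0,8) x cols[0,4) = 8x4
Op 3 fold_left: fold axis v@2; visible region now rows[0,8) x cols[0,2) = 8x2
Op 4 fold_right: fold axis v@1; visible region now rows[0,8) x cols[1,2) = 8x1
Op 5 cut(0, 0): punch at orig (0,1); cuts so far [(0, 1)]; region rows[0,8) x cols[1,2) = 8x1
Op 6 cut(7, 0): punch at orig (7,1); cuts so far [(0, 1), (7, 1)]; region rows[0,8) x cols[1,2) = 8x1
Op 7 cut(3, 0): punch at orig (3,1); cuts so far [(0, 1), (3, 1), (7, 1)]; region rows[0,8) x cols[1,2) = 8x1
Op 8 cut(2, 0): punch at orig (2,1); cuts so far [(0, 1), (2, 1), (3, 1), (7, 1)]; region rows[0,8) x cols[1,2) = 8x1
Unfold 1 (reflect across v@1): 8 holes -> [(0, 0), (0, 1), (2, 0), (2, 1), (3, 0), (3, 1), (7, 0), (7, 1)]
Unfold 2 (reflect across v@2): 16 holes -> [(0, 0), (0, 1), (0, 2), (0, 3), (2, 0), (2, 1), (2, 2), (2, 3), (3, 0), (3, 1), (3, 2), (3, 3), (7, 0), (7, 1), (7, 2), (7, 3)]
Unfold 3 (reflect across h@8): 32 holes -> [(0, 0), (0, 1), (0, 2), (0, 3), (2, 0), (2, 1), (2, 2), (2, 3), (3, 0), (3, 1), (3, 2), (3, 3), (7, 0), (7, 1), (7, 2), (7, 3), (8, 0), (8, 1), (8, 2), (8, 3), (12, 0), (12, 1), (12, 2), (12, 3), (13, 0), (13, 1), (13, 2), (13, 3), (15, 0), (15, 1), (15, 2), (15, 3)]
Unfold 4 (reflect across h@16): 64 holes -> [(0, 0), (0, 1), (0, 2), (0, 3), (2, 0), (2, 1), (2, 2), (2, 3), (3, 0), (3, 1), (3, 2), (3, 3), (7, 0), (7, 1), (7, 2), (7, 3), (8, 0), (8, 1), (8, 2), (8, 3), (12, 0), (12, 1), (12, 2), (12, 3), (13, 0), (13, 1), (13, 2), (13, 3), (15, 0), (15, 1), (15, 2), (15, 3), (16, 0), (16, 1), (16, 2), (16, 3), (18, 0), (18, 1), (18, 2), (18, 3), (19, 0), (19, 1), (19, 2), (19, 3), (23, 0), (23, 1), (23, 2), (23, 3), (24, 0), (24, 1), (24, 2), (24, 3), (28, 0), (28, 1), (28, 2), (28, 3), (29, 0), (29, 1), (29, 2), (29, 3), (31, 0), (31, 1), (31, 2), (31, 3)]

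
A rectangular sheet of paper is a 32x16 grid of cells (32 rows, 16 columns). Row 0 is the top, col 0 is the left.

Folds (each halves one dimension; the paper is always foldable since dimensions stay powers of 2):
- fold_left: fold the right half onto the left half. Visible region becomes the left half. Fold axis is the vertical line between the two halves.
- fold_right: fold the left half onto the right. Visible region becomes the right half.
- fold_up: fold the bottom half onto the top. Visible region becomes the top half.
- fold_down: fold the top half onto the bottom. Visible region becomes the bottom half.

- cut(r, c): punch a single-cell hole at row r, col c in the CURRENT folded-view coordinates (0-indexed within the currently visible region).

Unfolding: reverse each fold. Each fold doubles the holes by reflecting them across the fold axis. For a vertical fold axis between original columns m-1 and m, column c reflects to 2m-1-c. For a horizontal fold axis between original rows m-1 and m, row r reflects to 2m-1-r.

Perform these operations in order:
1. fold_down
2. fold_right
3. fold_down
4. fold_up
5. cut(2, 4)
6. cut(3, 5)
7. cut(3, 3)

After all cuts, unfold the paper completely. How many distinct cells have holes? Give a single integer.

Op 1 fold_down: fold axis h@16; visible region now rows[16,32) x cols[0,16) = 16x16
Op 2 fold_right: fold axis v@8; visible region now rows[16,32) x cols[8,16) = 16x8
Op 3 fold_down: fold axis h@24; visible region now rows[24,32) x cols[8,16) = 8x8
Op 4 fold_up: fold axis h@28; visible region now rows[24,28) x cols[8,16) = 4x8
Op 5 cut(2, 4): punch at orig (26,12); cuts so far [(26, 12)]; region rows[24,28) x cols[8,16) = 4x8
Op 6 cut(3, 5): punch at orig (27,13); cuts so far [(26, 12), (27, 13)]; region rows[24,28) x cols[8,16) = 4x8
Op 7 cut(3, 3): punch at orig (27,11); cuts so far [(26, 12), (27, 11), (27, 13)]; region rows[24,28) x cols[8,16) = 4x8
Unfold 1 (reflect across h@28): 6 holes -> [(26, 12), (27, 11), (27, 13), (28, 11), (28, 13), (29, 12)]
Unfold 2 (reflect across h@24): 12 holes -> [(18, 12), (19, 11), (19, 13), (20, 11), (20, 13), (21, 12), (26, 12), (27, 11), (27, 13), (28, 11), (28, 13), (29, 12)]
Unfold 3 (reflect across v@8): 24 holes -> [(18, 3), (18, 12), (19, 2), (19, 4), (19, 11), (19, 13), (20, 2), (20, 4), (20, 11), (20, 13), (21, 3), (21, 12), (26, 3), (26, 12), (27, 2), (27, 4), (27, 11), (27, 13), (28, 2), (28, 4), (28, 11), (28, 13), (29, 3), (29, 12)]
Unfold 4 (reflect across h@16): 48 holes -> [(2, 3), (2, 12), (3, 2), (3, 4), (3, 11), (3, 13), (4, 2), (4, 4), (4, 11), (4, 13), (5, 3), (5, 12), (10, 3), (10, 12), (11, 2), (11, 4), (11, 11), (11, 13), (12, 2), (12, 4), (12, 11), (12, 13), (13, 3), (13, 12), (18, 3), (18, 12), (19, 2), (19, 4), (19, 11), (19, 13), (20, 2), (20, 4), (20, 11), (20, 13), (21, 3), (21, 12), (26, 3), (26, 12), (27, 2), (27, 4), (27, 11), (27, 13), (28, 2), (28, 4), (28, 11), (28, 13), (29, 3), (29, 12)]

Answer: 48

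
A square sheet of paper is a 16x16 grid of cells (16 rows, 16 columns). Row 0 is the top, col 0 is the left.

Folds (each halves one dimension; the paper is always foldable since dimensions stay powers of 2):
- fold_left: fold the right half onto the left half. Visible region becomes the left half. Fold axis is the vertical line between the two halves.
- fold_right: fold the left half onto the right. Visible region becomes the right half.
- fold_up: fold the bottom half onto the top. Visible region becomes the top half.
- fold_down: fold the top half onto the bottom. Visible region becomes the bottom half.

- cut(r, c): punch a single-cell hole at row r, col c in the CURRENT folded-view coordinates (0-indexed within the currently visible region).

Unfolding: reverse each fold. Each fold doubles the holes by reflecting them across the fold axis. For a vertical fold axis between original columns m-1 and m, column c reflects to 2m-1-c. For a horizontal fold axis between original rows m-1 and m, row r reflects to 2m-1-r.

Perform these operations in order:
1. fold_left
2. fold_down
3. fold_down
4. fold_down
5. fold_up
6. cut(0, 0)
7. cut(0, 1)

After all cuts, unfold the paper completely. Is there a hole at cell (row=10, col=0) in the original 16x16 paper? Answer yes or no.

Answer: yes

Derivation:
Op 1 fold_left: fold axis v@8; visible region now rows[0,16) x cols[0,8) = 16x8
Op 2 fold_down: fold axis h@8; visible region now rows[8,16) x cols[0,8) = 8x8
Op 3 fold_down: fold axis h@12; visible region now rows[12,16) x cols[0,8) = 4x8
Op 4 fold_down: fold axis h@14; visible region now rows[14,16) x cols[0,8) = 2x8
Op 5 fold_up: fold axis h@15; visible region now rows[14,15) x cols[0,8) = 1x8
Op 6 cut(0, 0): punch at orig (14,0); cuts so far [(14, 0)]; region rows[14,15) x cols[0,8) = 1x8
Op 7 cut(0, 1): punch at orig (14,1); cuts so far [(14, 0), (14, 1)]; region rows[14,15) x cols[0,8) = 1x8
Unfold 1 (reflect across h@15): 4 holes -> [(14, 0), (14, 1), (15, 0), (15, 1)]
Unfold 2 (reflect across h@14): 8 holes -> [(12, 0), (12, 1), (13, 0), (13, 1), (14, 0), (14, 1), (15, 0), (15, 1)]
Unfold 3 (reflect across h@12): 16 holes -> [(8, 0), (8, 1), (9, 0), (9, 1), (10, 0), (10, 1), (11, 0), (11, 1), (12, 0), (12, 1), (13, 0), (13, 1), (14, 0), (14, 1), (15, 0), (15, 1)]
Unfold 4 (reflect across h@8): 32 holes -> [(0, 0), (0, 1), (1, 0), (1, 1), (2, 0), (2, 1), (3, 0), (3, 1), (4, 0), (4, 1), (5, 0), (5, 1), (6, 0), (6, 1), (7, 0), (7, 1), (8, 0), (8, 1), (9, 0), (9, 1), (10, 0), (10, 1), (11, 0), (11, 1), (12, 0), (12, 1), (13, 0), (13, 1), (14, 0), (14, 1), (15, 0), (15, 1)]
Unfold 5 (reflect across v@8): 64 holes -> [(0, 0), (0, 1), (0, 14), (0, 15), (1, 0), (1, 1), (1, 14), (1, 15), (2, 0), (2, 1), (2, 14), (2, 15), (3, 0), (3, 1), (3, 14), (3, 15), (4, 0), (4, 1), (4, 14), (4, 15), (5, 0), (5, 1), (5, 14), (5, 15), (6, 0), (6, 1), (6, 14), (6, 15), (7, 0), (7, 1), (7, 14), (7, 15), (8, 0), (8, 1), (8, 14), (8, 15), (9, 0), (9, 1), (9, 14), (9, 15), (10, 0), (10, 1), (10, 14), (10, 15), (11, 0), (11, 1), (11, 14), (11, 15), (12, 0), (12, 1), (12, 14), (12, 15), (13, 0), (13, 1), (13, 14), (13, 15), (14, 0), (14, 1), (14, 14), (14, 15), (15, 0), (15, 1), (15, 14), (15, 15)]
Holes: [(0, 0), (0, 1), (0, 14), (0, 15), (1, 0), (1, 1), (1, 14), (1, 15), (2, 0), (2, 1), (2, 14), (2, 15), (3, 0), (3, 1), (3, 14), (3, 15), (4, 0), (4, 1), (4, 14), (4, 15), (5, 0), (5, 1), (5, 14), (5, 15), (6, 0), (6, 1), (6, 14), (6, 15), (7, 0), (7, 1), (7, 14), (7, 15), (8, 0), (8, 1), (8, 14), (8, 15), (9, 0), (9, 1), (9, 14), (9, 15), (10, 0), (10, 1), (10, 14), (10, 15), (11, 0), (11, 1), (11, 14), (11, 15), (12, 0), (12, 1), (12, 14), (12, 15), (13, 0), (13, 1), (13, 14), (13, 15), (14, 0), (14, 1), (14, 14), (14, 15), (15, 0), (15, 1), (15, 14), (15, 15)]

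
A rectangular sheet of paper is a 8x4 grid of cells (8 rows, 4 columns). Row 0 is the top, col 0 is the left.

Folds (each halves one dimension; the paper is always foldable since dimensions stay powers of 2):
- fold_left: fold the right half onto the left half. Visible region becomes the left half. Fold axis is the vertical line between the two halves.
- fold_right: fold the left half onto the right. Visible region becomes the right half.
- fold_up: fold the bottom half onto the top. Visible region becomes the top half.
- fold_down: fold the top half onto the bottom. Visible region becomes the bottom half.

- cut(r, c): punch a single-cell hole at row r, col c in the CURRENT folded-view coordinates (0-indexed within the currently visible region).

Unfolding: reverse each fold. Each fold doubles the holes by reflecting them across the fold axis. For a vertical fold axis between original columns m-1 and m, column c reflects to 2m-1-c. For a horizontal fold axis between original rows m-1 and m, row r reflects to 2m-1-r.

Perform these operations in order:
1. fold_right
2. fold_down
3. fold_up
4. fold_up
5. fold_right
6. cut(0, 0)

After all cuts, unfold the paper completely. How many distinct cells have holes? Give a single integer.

Op 1 fold_right: fold axis v@2; visible region now rows[0,8) x cols[2,4) = 8x2
Op 2 fold_down: fold axis h@4; visible region now rows[4,8) x cols[2,4) = 4x2
Op 3 fold_up: fold axis h@6; visible region now rows[4,6) x cols[2,4) = 2x2
Op 4 fold_up: fold axis h@5; visible region now rows[4,5) x cols[2,4) = 1x2
Op 5 fold_right: fold axis v@3; visible region now rows[4,5) x cols[3,4) = 1x1
Op 6 cut(0, 0): punch at orig (4,3); cuts so far [(4, 3)]; region rows[4,5) x cols[3,4) = 1x1
Unfold 1 (reflect across v@3): 2 holes -> [(4, 2), (4, 3)]
Unfold 2 (reflect across h@5): 4 holes -> [(4, 2), (4, 3), (5, 2), (5, 3)]
Unfold 3 (reflect across h@6): 8 holes -> [(4, 2), (4, 3), (5, 2), (5, 3), (6, 2), (6, 3), (7, 2), (7, 3)]
Unfold 4 (reflect across h@4): 16 holes -> [(0, 2), (0, 3), (1, 2), (1, 3), (2, 2), (2, 3), (3, 2), (3, 3), (4, 2), (4, 3), (5, 2), (5, 3), (6, 2), (6, 3), (7, 2), (7, 3)]
Unfold 5 (reflect across v@2): 32 holes -> [(0, 0), (0, 1), (0, 2), (0, 3), (1, 0), (1, 1), (1, 2), (1, 3), (2, 0), (2, 1), (2, 2), (2, 3), (3, 0), (3, 1), (3, 2), (3, 3), (4, 0), (4, 1), (4, 2), (4, 3), (5, 0), (5, 1), (5, 2), (5, 3), (6, 0), (6, 1), (6, 2), (6, 3), (7, 0), (7, 1), (7, 2), (7, 3)]

Answer: 32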